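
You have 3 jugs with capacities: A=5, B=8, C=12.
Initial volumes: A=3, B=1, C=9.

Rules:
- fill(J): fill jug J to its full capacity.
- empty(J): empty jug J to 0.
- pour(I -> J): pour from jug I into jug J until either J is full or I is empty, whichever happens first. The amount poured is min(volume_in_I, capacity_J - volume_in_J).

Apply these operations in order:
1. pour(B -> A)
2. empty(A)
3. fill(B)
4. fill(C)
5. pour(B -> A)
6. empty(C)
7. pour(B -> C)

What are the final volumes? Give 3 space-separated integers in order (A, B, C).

Step 1: pour(B -> A) -> (A=4 B=0 C=9)
Step 2: empty(A) -> (A=0 B=0 C=9)
Step 3: fill(B) -> (A=0 B=8 C=9)
Step 4: fill(C) -> (A=0 B=8 C=12)
Step 5: pour(B -> A) -> (A=5 B=3 C=12)
Step 6: empty(C) -> (A=5 B=3 C=0)
Step 7: pour(B -> C) -> (A=5 B=0 C=3)

Answer: 5 0 3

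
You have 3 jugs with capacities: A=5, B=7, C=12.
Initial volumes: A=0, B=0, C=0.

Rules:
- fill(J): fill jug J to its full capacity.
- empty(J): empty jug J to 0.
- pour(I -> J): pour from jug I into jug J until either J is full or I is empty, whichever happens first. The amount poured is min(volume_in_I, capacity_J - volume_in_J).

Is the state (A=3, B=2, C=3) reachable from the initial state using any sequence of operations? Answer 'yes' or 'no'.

BFS explored all 360 reachable states.
Reachable set includes: (0,0,0), (0,0,1), (0,0,2), (0,0,3), (0,0,4), (0,0,5), (0,0,6), (0,0,7), (0,0,8), (0,0,9), (0,0,10), (0,0,11) ...
Target (A=3, B=2, C=3) not in reachable set → no.

Answer: no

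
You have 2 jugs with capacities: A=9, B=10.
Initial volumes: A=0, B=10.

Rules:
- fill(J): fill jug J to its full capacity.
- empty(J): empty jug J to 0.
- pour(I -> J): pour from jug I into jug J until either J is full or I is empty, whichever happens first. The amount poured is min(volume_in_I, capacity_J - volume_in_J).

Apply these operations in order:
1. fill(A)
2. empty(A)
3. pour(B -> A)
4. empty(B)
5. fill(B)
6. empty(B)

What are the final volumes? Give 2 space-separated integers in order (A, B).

Answer: 9 0

Derivation:
Step 1: fill(A) -> (A=9 B=10)
Step 2: empty(A) -> (A=0 B=10)
Step 3: pour(B -> A) -> (A=9 B=1)
Step 4: empty(B) -> (A=9 B=0)
Step 5: fill(B) -> (A=9 B=10)
Step 6: empty(B) -> (A=9 B=0)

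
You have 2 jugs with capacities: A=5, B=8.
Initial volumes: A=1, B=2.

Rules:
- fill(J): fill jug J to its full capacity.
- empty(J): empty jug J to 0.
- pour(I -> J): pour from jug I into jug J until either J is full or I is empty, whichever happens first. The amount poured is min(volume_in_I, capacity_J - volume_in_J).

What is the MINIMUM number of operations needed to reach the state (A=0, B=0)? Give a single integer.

Answer: 2

Derivation:
BFS from (A=1, B=2). One shortest path:
  1. empty(A) -> (A=0 B=2)
  2. empty(B) -> (A=0 B=0)
Reached target in 2 moves.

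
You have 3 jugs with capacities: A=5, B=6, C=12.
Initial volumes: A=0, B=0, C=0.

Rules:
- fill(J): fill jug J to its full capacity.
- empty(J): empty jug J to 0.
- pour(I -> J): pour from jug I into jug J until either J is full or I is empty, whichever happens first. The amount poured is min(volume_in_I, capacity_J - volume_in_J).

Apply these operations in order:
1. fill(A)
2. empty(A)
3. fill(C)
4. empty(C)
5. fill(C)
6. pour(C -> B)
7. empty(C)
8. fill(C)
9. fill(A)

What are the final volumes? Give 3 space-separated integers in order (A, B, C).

Step 1: fill(A) -> (A=5 B=0 C=0)
Step 2: empty(A) -> (A=0 B=0 C=0)
Step 3: fill(C) -> (A=0 B=0 C=12)
Step 4: empty(C) -> (A=0 B=0 C=0)
Step 5: fill(C) -> (A=0 B=0 C=12)
Step 6: pour(C -> B) -> (A=0 B=6 C=6)
Step 7: empty(C) -> (A=0 B=6 C=0)
Step 8: fill(C) -> (A=0 B=6 C=12)
Step 9: fill(A) -> (A=5 B=6 C=12)

Answer: 5 6 12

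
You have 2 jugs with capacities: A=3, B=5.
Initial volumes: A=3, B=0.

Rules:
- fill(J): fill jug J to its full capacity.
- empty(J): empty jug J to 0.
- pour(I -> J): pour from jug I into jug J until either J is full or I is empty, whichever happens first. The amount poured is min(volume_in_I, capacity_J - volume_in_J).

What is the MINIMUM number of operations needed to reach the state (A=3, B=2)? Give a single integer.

Answer: 3

Derivation:
BFS from (A=3, B=0). One shortest path:
  1. empty(A) -> (A=0 B=0)
  2. fill(B) -> (A=0 B=5)
  3. pour(B -> A) -> (A=3 B=2)
Reached target in 3 moves.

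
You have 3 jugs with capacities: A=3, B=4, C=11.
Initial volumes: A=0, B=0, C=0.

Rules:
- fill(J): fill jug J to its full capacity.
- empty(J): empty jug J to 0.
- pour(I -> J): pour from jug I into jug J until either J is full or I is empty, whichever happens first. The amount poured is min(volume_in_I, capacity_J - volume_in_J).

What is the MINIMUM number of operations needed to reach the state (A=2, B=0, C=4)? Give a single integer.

Answer: 5

Derivation:
BFS from (A=0, B=0, C=0). One shortest path:
  1. fill(A) -> (A=3 B=0 C=0)
  2. pour(A -> B) -> (A=0 B=3 C=0)
  3. fill(A) -> (A=3 B=3 C=0)
  4. pour(A -> B) -> (A=2 B=4 C=0)
  5. pour(B -> C) -> (A=2 B=0 C=4)
Reached target in 5 moves.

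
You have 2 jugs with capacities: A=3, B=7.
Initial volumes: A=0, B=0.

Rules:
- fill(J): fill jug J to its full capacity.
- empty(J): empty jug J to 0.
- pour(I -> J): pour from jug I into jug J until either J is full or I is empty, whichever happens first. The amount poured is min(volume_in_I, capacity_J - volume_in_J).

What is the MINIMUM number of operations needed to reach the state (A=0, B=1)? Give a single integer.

BFS from (A=0, B=0). One shortest path:
  1. fill(B) -> (A=0 B=7)
  2. pour(B -> A) -> (A=3 B=4)
  3. empty(A) -> (A=0 B=4)
  4. pour(B -> A) -> (A=3 B=1)
  5. empty(A) -> (A=0 B=1)
Reached target in 5 moves.

Answer: 5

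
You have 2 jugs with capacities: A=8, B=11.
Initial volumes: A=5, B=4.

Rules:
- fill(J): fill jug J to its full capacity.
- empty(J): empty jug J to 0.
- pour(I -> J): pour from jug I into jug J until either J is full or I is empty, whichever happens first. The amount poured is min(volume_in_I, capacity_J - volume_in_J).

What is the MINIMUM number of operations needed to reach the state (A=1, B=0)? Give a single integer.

BFS from (A=5, B=4). One shortest path:
  1. fill(A) -> (A=8 B=4)
  2. pour(A -> B) -> (A=1 B=11)
  3. empty(B) -> (A=1 B=0)
Reached target in 3 moves.

Answer: 3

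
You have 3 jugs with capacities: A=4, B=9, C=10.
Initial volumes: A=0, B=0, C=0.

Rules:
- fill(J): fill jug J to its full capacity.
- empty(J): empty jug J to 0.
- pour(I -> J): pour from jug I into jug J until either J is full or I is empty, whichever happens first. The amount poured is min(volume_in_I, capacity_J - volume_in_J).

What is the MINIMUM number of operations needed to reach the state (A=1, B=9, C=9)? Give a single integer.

BFS from (A=0, B=0, C=0). One shortest path:
  1. fill(C) -> (A=0 B=0 C=10)
  2. pour(C -> B) -> (A=0 B=9 C=1)
  3. pour(C -> A) -> (A=1 B=9 C=0)
  4. pour(B -> C) -> (A=1 B=0 C=9)
  5. fill(B) -> (A=1 B=9 C=9)
Reached target in 5 moves.

Answer: 5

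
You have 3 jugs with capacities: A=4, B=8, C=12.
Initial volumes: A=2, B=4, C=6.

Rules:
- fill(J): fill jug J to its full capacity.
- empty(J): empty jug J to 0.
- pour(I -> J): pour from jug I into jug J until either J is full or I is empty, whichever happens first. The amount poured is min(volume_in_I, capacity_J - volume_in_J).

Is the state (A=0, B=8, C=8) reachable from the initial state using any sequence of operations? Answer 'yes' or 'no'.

BFS from (A=2, B=4, C=6):
  1. fill(B) -> (A=2 B=8 C=6)
  2. pour(A -> C) -> (A=0 B=8 C=8)
Target reached → yes.

Answer: yes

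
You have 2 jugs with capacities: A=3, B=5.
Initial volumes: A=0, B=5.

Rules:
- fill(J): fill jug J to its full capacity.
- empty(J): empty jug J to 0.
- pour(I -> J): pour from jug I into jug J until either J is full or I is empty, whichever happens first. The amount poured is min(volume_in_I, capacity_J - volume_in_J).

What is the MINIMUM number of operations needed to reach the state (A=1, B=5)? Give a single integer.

BFS from (A=0, B=5). One shortest path:
  1. fill(A) -> (A=3 B=5)
  2. empty(B) -> (A=3 B=0)
  3. pour(A -> B) -> (A=0 B=3)
  4. fill(A) -> (A=3 B=3)
  5. pour(A -> B) -> (A=1 B=5)
Reached target in 5 moves.

Answer: 5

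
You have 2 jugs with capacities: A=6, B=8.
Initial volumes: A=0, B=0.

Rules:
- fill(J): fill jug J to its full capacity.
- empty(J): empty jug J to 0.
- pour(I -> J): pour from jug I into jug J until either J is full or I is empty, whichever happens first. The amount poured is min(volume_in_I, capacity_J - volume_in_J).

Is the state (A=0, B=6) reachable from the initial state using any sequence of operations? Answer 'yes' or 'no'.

BFS from (A=0, B=0):
  1. fill(A) -> (A=6 B=0)
  2. pour(A -> B) -> (A=0 B=6)
Target reached → yes.

Answer: yes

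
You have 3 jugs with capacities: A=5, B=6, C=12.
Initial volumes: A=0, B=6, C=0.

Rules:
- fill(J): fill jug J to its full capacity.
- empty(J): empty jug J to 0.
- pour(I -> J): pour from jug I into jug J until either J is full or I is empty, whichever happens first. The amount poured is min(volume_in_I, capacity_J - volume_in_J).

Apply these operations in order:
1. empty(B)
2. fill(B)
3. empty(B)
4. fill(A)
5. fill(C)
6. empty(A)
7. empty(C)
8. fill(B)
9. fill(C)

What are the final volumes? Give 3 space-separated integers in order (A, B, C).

Answer: 0 6 12

Derivation:
Step 1: empty(B) -> (A=0 B=0 C=0)
Step 2: fill(B) -> (A=0 B=6 C=0)
Step 3: empty(B) -> (A=0 B=0 C=0)
Step 4: fill(A) -> (A=5 B=0 C=0)
Step 5: fill(C) -> (A=5 B=0 C=12)
Step 6: empty(A) -> (A=0 B=0 C=12)
Step 7: empty(C) -> (A=0 B=0 C=0)
Step 8: fill(B) -> (A=0 B=6 C=0)
Step 9: fill(C) -> (A=0 B=6 C=12)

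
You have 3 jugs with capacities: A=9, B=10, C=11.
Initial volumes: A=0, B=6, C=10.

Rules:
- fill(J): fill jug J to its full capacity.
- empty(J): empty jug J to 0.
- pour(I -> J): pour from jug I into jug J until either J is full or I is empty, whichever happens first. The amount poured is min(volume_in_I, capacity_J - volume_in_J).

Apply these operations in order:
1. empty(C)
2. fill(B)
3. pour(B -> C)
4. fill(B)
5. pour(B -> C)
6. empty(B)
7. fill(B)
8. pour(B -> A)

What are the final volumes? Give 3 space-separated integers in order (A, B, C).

Step 1: empty(C) -> (A=0 B=6 C=0)
Step 2: fill(B) -> (A=0 B=10 C=0)
Step 3: pour(B -> C) -> (A=0 B=0 C=10)
Step 4: fill(B) -> (A=0 B=10 C=10)
Step 5: pour(B -> C) -> (A=0 B=9 C=11)
Step 6: empty(B) -> (A=0 B=0 C=11)
Step 7: fill(B) -> (A=0 B=10 C=11)
Step 8: pour(B -> A) -> (A=9 B=1 C=11)

Answer: 9 1 11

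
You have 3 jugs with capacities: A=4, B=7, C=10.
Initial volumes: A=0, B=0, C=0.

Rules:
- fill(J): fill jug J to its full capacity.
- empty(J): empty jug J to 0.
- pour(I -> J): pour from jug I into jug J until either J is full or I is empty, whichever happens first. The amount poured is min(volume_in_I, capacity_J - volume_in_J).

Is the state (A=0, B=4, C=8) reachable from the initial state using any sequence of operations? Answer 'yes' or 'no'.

Answer: yes

Derivation:
BFS from (A=0, B=0, C=0):
  1. fill(A) -> (A=4 B=0 C=0)
  2. pour(A -> B) -> (A=0 B=4 C=0)
  3. fill(A) -> (A=4 B=4 C=0)
  4. pour(A -> C) -> (A=0 B=4 C=4)
  5. fill(A) -> (A=4 B=4 C=4)
  6. pour(A -> C) -> (A=0 B=4 C=8)
Target reached → yes.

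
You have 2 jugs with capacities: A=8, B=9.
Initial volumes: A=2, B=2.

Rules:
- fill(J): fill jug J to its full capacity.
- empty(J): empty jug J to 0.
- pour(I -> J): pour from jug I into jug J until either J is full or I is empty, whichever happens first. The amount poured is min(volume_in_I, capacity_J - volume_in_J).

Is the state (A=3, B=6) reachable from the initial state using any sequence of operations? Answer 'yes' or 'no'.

Answer: no

Derivation:
BFS explored all 35 reachable states.
Reachable set includes: (0,0), (0,1), (0,2), (0,3), (0,4), (0,5), (0,6), (0,7), (0,8), (0,9), (1,0), (1,9) ...
Target (A=3, B=6) not in reachable set → no.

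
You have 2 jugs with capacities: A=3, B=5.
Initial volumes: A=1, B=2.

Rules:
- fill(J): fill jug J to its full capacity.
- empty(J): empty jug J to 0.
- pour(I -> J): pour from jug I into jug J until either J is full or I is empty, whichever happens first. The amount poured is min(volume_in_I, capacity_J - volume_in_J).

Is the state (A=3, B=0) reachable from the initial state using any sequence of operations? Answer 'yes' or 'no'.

Answer: yes

Derivation:
BFS from (A=1, B=2):
  1. pour(B -> A) -> (A=3 B=0)
Target reached → yes.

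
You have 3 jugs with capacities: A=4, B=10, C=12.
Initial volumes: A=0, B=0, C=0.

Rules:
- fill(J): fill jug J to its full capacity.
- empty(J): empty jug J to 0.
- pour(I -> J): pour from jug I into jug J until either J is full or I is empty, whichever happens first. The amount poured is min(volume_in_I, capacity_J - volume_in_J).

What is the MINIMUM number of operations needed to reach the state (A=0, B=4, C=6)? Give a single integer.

Answer: 4

Derivation:
BFS from (A=0, B=0, C=0). One shortest path:
  1. fill(B) -> (A=0 B=10 C=0)
  2. pour(B -> A) -> (A=4 B=6 C=0)
  3. pour(B -> C) -> (A=4 B=0 C=6)
  4. pour(A -> B) -> (A=0 B=4 C=6)
Reached target in 4 moves.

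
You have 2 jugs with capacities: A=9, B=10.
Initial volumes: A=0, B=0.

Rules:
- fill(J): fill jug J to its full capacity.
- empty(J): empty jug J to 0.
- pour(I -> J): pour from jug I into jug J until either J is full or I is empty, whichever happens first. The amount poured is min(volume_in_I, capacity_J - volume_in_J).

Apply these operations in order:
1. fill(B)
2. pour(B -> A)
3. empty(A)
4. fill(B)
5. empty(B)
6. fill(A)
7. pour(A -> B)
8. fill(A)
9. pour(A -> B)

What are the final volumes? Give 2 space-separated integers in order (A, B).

Answer: 8 10

Derivation:
Step 1: fill(B) -> (A=0 B=10)
Step 2: pour(B -> A) -> (A=9 B=1)
Step 3: empty(A) -> (A=0 B=1)
Step 4: fill(B) -> (A=0 B=10)
Step 5: empty(B) -> (A=0 B=0)
Step 6: fill(A) -> (A=9 B=0)
Step 7: pour(A -> B) -> (A=0 B=9)
Step 8: fill(A) -> (A=9 B=9)
Step 9: pour(A -> B) -> (A=8 B=10)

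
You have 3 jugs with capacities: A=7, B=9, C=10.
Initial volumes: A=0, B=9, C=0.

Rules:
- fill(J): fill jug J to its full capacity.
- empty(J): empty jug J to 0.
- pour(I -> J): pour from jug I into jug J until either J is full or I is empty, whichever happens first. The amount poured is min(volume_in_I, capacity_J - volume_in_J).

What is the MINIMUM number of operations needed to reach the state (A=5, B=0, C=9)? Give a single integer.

Answer: 6

Derivation:
BFS from (A=0, B=9, C=0). One shortest path:
  1. fill(A) -> (A=7 B=9 C=0)
  2. empty(B) -> (A=7 B=0 C=0)
  3. pour(A -> B) -> (A=0 B=7 C=0)
  4. fill(A) -> (A=7 B=7 C=0)
  5. pour(A -> B) -> (A=5 B=9 C=0)
  6. pour(B -> C) -> (A=5 B=0 C=9)
Reached target in 6 moves.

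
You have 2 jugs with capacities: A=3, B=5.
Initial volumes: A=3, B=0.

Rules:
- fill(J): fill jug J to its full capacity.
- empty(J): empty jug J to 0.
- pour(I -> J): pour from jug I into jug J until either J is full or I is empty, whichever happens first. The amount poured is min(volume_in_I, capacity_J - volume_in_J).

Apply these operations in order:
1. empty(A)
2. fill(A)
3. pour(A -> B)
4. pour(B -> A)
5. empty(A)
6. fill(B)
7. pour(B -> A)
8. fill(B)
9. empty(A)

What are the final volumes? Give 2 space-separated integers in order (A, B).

Answer: 0 5

Derivation:
Step 1: empty(A) -> (A=0 B=0)
Step 2: fill(A) -> (A=3 B=0)
Step 3: pour(A -> B) -> (A=0 B=3)
Step 4: pour(B -> A) -> (A=3 B=0)
Step 5: empty(A) -> (A=0 B=0)
Step 6: fill(B) -> (A=0 B=5)
Step 7: pour(B -> A) -> (A=3 B=2)
Step 8: fill(B) -> (A=3 B=5)
Step 9: empty(A) -> (A=0 B=5)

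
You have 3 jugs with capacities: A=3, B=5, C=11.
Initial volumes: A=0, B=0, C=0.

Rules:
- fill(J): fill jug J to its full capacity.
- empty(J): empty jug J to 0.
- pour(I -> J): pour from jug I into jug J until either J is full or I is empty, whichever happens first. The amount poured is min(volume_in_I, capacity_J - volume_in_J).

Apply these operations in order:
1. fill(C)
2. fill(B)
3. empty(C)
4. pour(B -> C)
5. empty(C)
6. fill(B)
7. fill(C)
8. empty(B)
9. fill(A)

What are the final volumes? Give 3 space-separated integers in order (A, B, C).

Answer: 3 0 11

Derivation:
Step 1: fill(C) -> (A=0 B=0 C=11)
Step 2: fill(B) -> (A=0 B=5 C=11)
Step 3: empty(C) -> (A=0 B=5 C=0)
Step 4: pour(B -> C) -> (A=0 B=0 C=5)
Step 5: empty(C) -> (A=0 B=0 C=0)
Step 6: fill(B) -> (A=0 B=5 C=0)
Step 7: fill(C) -> (A=0 B=5 C=11)
Step 8: empty(B) -> (A=0 B=0 C=11)
Step 9: fill(A) -> (A=3 B=0 C=11)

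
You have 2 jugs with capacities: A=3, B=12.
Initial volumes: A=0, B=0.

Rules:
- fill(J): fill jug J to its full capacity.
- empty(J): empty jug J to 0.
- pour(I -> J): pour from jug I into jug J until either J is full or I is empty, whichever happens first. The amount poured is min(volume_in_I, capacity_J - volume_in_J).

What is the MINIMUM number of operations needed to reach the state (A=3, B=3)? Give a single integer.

Answer: 3

Derivation:
BFS from (A=0, B=0). One shortest path:
  1. fill(A) -> (A=3 B=0)
  2. pour(A -> B) -> (A=0 B=3)
  3. fill(A) -> (A=3 B=3)
Reached target in 3 moves.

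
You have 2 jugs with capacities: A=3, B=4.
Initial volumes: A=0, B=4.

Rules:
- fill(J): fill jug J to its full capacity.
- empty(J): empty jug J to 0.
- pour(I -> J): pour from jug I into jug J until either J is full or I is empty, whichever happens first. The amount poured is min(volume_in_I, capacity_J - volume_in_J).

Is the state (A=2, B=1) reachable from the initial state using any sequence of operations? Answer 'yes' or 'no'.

Answer: no

Derivation:
BFS explored all 14 reachable states.
Reachable set includes: (0,0), (0,1), (0,2), (0,3), (0,4), (1,0), (1,4), (2,0), (2,4), (3,0), (3,1), (3,2) ...
Target (A=2, B=1) not in reachable set → no.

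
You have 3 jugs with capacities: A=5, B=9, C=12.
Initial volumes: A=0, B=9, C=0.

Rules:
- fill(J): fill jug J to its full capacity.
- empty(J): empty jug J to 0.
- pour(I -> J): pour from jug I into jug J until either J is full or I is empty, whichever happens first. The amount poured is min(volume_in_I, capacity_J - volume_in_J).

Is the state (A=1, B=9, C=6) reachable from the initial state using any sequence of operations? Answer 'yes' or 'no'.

Answer: yes

Derivation:
BFS from (A=0, B=9, C=0):
  1. fill(C) -> (A=0 B=9 C=12)
  2. pour(B -> A) -> (A=5 B=4 C=12)
  3. empty(A) -> (A=0 B=4 C=12)
  4. pour(B -> A) -> (A=4 B=0 C=12)
  5. pour(C -> A) -> (A=5 B=0 C=11)
  6. pour(A -> B) -> (A=0 B=5 C=11)
  7. pour(C -> A) -> (A=5 B=5 C=6)
  8. pour(A -> B) -> (A=1 B=9 C=6)
Target reached → yes.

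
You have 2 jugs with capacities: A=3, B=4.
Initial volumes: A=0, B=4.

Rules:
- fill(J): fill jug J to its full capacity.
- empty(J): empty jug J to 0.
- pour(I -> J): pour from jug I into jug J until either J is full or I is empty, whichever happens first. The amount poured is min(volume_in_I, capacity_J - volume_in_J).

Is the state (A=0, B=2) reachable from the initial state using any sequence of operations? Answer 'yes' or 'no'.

BFS from (A=0, B=4):
  1. pour(B -> A) -> (A=3 B=1)
  2. empty(A) -> (A=0 B=1)
  3. pour(B -> A) -> (A=1 B=0)
  4. fill(B) -> (A=1 B=4)
  5. pour(B -> A) -> (A=3 B=2)
  6. empty(A) -> (A=0 B=2)
Target reached → yes.

Answer: yes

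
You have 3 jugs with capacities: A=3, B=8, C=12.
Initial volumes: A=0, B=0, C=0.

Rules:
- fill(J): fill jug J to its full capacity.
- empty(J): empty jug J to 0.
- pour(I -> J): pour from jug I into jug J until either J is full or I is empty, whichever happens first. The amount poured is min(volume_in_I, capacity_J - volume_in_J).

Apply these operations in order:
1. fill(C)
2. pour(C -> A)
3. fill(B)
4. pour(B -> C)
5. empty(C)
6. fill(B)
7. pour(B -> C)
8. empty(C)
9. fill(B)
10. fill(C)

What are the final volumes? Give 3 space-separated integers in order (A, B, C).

Answer: 3 8 12

Derivation:
Step 1: fill(C) -> (A=0 B=0 C=12)
Step 2: pour(C -> A) -> (A=3 B=0 C=9)
Step 3: fill(B) -> (A=3 B=8 C=9)
Step 4: pour(B -> C) -> (A=3 B=5 C=12)
Step 5: empty(C) -> (A=3 B=5 C=0)
Step 6: fill(B) -> (A=3 B=8 C=0)
Step 7: pour(B -> C) -> (A=3 B=0 C=8)
Step 8: empty(C) -> (A=3 B=0 C=0)
Step 9: fill(B) -> (A=3 B=8 C=0)
Step 10: fill(C) -> (A=3 B=8 C=12)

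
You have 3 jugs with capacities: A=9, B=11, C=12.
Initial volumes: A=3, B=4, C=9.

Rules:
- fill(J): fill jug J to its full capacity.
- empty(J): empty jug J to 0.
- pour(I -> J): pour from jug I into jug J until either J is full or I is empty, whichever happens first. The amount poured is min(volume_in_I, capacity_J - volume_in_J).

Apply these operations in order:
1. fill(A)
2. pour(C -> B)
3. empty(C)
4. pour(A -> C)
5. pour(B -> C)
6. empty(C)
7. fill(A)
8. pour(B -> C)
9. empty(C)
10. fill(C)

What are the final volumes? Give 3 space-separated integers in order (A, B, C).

Step 1: fill(A) -> (A=9 B=4 C=9)
Step 2: pour(C -> B) -> (A=9 B=11 C=2)
Step 3: empty(C) -> (A=9 B=11 C=0)
Step 4: pour(A -> C) -> (A=0 B=11 C=9)
Step 5: pour(B -> C) -> (A=0 B=8 C=12)
Step 6: empty(C) -> (A=0 B=8 C=0)
Step 7: fill(A) -> (A=9 B=8 C=0)
Step 8: pour(B -> C) -> (A=9 B=0 C=8)
Step 9: empty(C) -> (A=9 B=0 C=0)
Step 10: fill(C) -> (A=9 B=0 C=12)

Answer: 9 0 12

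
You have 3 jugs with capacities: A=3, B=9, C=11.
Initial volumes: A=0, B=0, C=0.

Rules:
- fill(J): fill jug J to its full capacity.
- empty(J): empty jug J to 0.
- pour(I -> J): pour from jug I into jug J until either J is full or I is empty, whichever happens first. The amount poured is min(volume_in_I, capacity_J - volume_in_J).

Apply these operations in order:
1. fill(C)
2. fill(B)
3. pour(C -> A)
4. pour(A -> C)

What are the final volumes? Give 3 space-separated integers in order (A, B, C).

Answer: 0 9 11

Derivation:
Step 1: fill(C) -> (A=0 B=0 C=11)
Step 2: fill(B) -> (A=0 B=9 C=11)
Step 3: pour(C -> A) -> (A=3 B=9 C=8)
Step 4: pour(A -> C) -> (A=0 B=9 C=11)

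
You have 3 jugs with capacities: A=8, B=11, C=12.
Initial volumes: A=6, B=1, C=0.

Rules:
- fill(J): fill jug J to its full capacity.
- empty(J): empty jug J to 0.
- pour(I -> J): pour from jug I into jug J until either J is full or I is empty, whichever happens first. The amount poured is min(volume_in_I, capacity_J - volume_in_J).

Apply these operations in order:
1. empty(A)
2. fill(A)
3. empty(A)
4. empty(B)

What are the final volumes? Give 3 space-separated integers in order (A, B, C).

Answer: 0 0 0

Derivation:
Step 1: empty(A) -> (A=0 B=1 C=0)
Step 2: fill(A) -> (A=8 B=1 C=0)
Step 3: empty(A) -> (A=0 B=1 C=0)
Step 4: empty(B) -> (A=0 B=0 C=0)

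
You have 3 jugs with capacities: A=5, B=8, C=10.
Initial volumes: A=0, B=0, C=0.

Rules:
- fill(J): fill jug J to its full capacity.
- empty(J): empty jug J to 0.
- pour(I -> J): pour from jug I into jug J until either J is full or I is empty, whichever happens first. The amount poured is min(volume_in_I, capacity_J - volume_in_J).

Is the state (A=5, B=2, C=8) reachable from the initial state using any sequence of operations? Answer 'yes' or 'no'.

BFS from (A=0, B=0, C=0):
  1. fill(C) -> (A=0 B=0 C=10)
  2. pour(C -> B) -> (A=0 B=8 C=2)
  3. pour(C -> A) -> (A=2 B=8 C=0)
  4. pour(B -> C) -> (A=2 B=0 C=8)
  5. pour(A -> B) -> (A=0 B=2 C=8)
  6. fill(A) -> (A=5 B=2 C=8)
Target reached → yes.

Answer: yes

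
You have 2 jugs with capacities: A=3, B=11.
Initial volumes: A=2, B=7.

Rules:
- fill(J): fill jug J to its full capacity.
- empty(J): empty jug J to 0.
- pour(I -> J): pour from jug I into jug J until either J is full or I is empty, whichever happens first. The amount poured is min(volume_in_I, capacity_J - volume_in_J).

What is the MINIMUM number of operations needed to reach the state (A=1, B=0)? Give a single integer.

Answer: 4

Derivation:
BFS from (A=2, B=7). One shortest path:
  1. pour(A -> B) -> (A=0 B=9)
  2. fill(A) -> (A=3 B=9)
  3. pour(A -> B) -> (A=1 B=11)
  4. empty(B) -> (A=1 B=0)
Reached target in 4 moves.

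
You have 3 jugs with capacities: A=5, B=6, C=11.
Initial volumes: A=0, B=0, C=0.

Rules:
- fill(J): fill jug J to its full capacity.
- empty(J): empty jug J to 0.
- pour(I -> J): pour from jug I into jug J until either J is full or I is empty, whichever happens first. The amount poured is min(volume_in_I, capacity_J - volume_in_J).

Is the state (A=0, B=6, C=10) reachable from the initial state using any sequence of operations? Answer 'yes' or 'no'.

Answer: yes

Derivation:
BFS from (A=0, B=0, C=0):
  1. fill(A) -> (A=5 B=0 C=0)
  2. fill(C) -> (A=5 B=0 C=11)
  3. pour(A -> B) -> (A=0 B=5 C=11)
  4. pour(C -> B) -> (A=0 B=6 C=10)
Target reached → yes.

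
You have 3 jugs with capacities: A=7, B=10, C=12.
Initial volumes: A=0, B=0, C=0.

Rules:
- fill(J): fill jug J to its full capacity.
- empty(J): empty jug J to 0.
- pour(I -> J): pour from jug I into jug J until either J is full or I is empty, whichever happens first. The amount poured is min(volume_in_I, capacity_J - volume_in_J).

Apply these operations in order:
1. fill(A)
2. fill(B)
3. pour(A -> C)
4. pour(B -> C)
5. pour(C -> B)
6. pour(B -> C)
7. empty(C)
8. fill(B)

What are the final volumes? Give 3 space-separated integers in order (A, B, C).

Answer: 0 10 0

Derivation:
Step 1: fill(A) -> (A=7 B=0 C=0)
Step 2: fill(B) -> (A=7 B=10 C=0)
Step 3: pour(A -> C) -> (A=0 B=10 C=7)
Step 4: pour(B -> C) -> (A=0 B=5 C=12)
Step 5: pour(C -> B) -> (A=0 B=10 C=7)
Step 6: pour(B -> C) -> (A=0 B=5 C=12)
Step 7: empty(C) -> (A=0 B=5 C=0)
Step 8: fill(B) -> (A=0 B=10 C=0)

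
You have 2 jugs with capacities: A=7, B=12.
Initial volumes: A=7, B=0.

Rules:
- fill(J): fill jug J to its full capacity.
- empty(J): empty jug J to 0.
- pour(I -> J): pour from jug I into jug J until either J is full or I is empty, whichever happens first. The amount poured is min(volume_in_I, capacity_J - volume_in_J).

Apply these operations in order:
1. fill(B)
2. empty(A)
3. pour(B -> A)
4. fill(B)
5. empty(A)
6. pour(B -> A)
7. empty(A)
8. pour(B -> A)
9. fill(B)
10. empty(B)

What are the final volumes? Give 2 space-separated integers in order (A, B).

Step 1: fill(B) -> (A=7 B=12)
Step 2: empty(A) -> (A=0 B=12)
Step 3: pour(B -> A) -> (A=7 B=5)
Step 4: fill(B) -> (A=7 B=12)
Step 5: empty(A) -> (A=0 B=12)
Step 6: pour(B -> A) -> (A=7 B=5)
Step 7: empty(A) -> (A=0 B=5)
Step 8: pour(B -> A) -> (A=5 B=0)
Step 9: fill(B) -> (A=5 B=12)
Step 10: empty(B) -> (A=5 B=0)

Answer: 5 0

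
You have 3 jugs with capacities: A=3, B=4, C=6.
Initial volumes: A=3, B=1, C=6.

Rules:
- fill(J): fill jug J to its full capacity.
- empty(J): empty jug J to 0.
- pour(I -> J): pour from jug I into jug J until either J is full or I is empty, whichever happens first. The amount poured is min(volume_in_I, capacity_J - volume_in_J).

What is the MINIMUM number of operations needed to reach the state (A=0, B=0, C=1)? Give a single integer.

BFS from (A=3, B=1, C=6). One shortest path:
  1. empty(A) -> (A=0 B=1 C=6)
  2. empty(C) -> (A=0 B=1 C=0)
  3. pour(B -> C) -> (A=0 B=0 C=1)
Reached target in 3 moves.

Answer: 3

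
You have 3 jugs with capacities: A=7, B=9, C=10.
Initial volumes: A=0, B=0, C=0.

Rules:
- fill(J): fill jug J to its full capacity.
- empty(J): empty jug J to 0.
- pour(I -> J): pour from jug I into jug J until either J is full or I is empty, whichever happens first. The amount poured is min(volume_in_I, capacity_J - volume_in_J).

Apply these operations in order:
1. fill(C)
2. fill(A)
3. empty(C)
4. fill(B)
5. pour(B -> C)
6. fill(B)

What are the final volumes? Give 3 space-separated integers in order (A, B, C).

Step 1: fill(C) -> (A=0 B=0 C=10)
Step 2: fill(A) -> (A=7 B=0 C=10)
Step 3: empty(C) -> (A=7 B=0 C=0)
Step 4: fill(B) -> (A=7 B=9 C=0)
Step 5: pour(B -> C) -> (A=7 B=0 C=9)
Step 6: fill(B) -> (A=7 B=9 C=9)

Answer: 7 9 9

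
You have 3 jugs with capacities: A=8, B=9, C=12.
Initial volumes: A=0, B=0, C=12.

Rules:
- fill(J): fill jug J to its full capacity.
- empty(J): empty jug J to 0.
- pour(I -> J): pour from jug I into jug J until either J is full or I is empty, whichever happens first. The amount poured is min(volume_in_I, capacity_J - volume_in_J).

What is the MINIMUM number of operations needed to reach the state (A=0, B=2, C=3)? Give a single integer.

BFS from (A=0, B=0, C=12). One shortest path:
  1. fill(B) -> (A=0 B=9 C=12)
  2. pour(B -> A) -> (A=8 B=1 C=12)
  3. empty(A) -> (A=0 B=1 C=12)
  4. pour(B -> A) -> (A=1 B=0 C=12)
  5. pour(C -> B) -> (A=1 B=9 C=3)
  6. pour(B -> A) -> (A=8 B=2 C=3)
  7. empty(A) -> (A=0 B=2 C=3)
Reached target in 7 moves.

Answer: 7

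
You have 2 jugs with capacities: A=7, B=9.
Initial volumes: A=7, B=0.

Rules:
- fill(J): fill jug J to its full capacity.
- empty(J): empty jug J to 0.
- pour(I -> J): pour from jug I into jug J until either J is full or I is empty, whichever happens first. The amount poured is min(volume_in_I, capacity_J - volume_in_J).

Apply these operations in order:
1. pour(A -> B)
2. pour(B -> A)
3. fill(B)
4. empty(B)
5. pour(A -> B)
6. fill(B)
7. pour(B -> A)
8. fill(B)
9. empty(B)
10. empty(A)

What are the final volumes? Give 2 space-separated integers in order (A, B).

Step 1: pour(A -> B) -> (A=0 B=7)
Step 2: pour(B -> A) -> (A=7 B=0)
Step 3: fill(B) -> (A=7 B=9)
Step 4: empty(B) -> (A=7 B=0)
Step 5: pour(A -> B) -> (A=0 B=7)
Step 6: fill(B) -> (A=0 B=9)
Step 7: pour(B -> A) -> (A=7 B=2)
Step 8: fill(B) -> (A=7 B=9)
Step 9: empty(B) -> (A=7 B=0)
Step 10: empty(A) -> (A=0 B=0)

Answer: 0 0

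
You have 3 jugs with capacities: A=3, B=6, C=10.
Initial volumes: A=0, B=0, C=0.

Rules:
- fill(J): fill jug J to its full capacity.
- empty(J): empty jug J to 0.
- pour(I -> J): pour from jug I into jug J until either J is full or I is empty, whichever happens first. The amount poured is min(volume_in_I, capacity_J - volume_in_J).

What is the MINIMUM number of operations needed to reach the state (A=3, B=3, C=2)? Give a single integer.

Answer: 8

Derivation:
BFS from (A=0, B=0, C=0). One shortest path:
  1. fill(B) -> (A=0 B=6 C=0)
  2. pour(B -> C) -> (A=0 B=0 C=6)
  3. fill(B) -> (A=0 B=6 C=6)
  4. pour(B -> C) -> (A=0 B=2 C=10)
  5. empty(C) -> (A=0 B=2 C=0)
  6. pour(B -> C) -> (A=0 B=0 C=2)
  7. fill(B) -> (A=0 B=6 C=2)
  8. pour(B -> A) -> (A=3 B=3 C=2)
Reached target in 8 moves.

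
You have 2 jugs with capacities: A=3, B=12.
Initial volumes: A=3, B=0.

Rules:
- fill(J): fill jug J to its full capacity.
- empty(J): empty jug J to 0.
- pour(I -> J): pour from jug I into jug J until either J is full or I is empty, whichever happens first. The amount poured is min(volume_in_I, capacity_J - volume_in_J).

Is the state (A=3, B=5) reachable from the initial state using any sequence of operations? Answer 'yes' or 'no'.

Answer: no

Derivation:
BFS explored all 10 reachable states.
Reachable set includes: (0,0), (0,3), (0,6), (0,9), (0,12), (3,0), (3,3), (3,6), (3,9), (3,12)
Target (A=3, B=5) not in reachable set → no.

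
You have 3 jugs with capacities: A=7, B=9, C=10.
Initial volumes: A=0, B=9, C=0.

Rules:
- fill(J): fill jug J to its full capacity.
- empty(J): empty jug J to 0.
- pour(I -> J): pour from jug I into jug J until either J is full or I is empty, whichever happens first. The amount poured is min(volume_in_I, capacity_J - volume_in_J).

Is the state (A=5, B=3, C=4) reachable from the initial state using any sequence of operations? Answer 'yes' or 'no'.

BFS explored all 448 reachable states.
Reachable set includes: (0,0,0), (0,0,1), (0,0,2), (0,0,3), (0,0,4), (0,0,5), (0,0,6), (0,0,7), (0,0,8), (0,0,9), (0,0,10), (0,1,0) ...
Target (A=5, B=3, C=4) not in reachable set → no.

Answer: no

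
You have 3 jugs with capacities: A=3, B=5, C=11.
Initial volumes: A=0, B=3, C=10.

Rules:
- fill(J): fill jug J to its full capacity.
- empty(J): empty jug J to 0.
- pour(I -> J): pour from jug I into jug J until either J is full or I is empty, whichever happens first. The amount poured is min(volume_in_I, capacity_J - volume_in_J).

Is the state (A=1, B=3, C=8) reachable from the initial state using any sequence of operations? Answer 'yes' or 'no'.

BFS explored all 208 reachable states.
Reachable set includes: (0,0,0), (0,0,1), (0,0,2), (0,0,3), (0,0,4), (0,0,5), (0,0,6), (0,0,7), (0,0,8), (0,0,9), (0,0,10), (0,0,11) ...
Target (A=1, B=3, C=8) not in reachable set → no.

Answer: no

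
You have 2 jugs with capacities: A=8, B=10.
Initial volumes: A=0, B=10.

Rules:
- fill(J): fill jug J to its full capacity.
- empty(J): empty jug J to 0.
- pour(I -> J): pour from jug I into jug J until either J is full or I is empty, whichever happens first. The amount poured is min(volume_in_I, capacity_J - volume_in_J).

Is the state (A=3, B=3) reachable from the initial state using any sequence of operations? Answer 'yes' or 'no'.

BFS explored all 18 reachable states.
Reachable set includes: (0,0), (0,2), (0,4), (0,6), (0,8), (0,10), (2,0), (2,10), (4,0), (4,10), (6,0), (6,10) ...
Target (A=3, B=3) not in reachable set → no.

Answer: no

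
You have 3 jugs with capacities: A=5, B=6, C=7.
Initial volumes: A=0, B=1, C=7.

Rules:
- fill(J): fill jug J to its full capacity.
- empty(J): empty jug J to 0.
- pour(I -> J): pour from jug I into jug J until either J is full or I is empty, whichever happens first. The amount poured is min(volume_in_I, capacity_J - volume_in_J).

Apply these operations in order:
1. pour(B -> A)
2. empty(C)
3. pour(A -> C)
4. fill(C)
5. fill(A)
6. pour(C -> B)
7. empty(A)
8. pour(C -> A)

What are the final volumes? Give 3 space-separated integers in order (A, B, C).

Step 1: pour(B -> A) -> (A=1 B=0 C=7)
Step 2: empty(C) -> (A=1 B=0 C=0)
Step 3: pour(A -> C) -> (A=0 B=0 C=1)
Step 4: fill(C) -> (A=0 B=0 C=7)
Step 5: fill(A) -> (A=5 B=0 C=7)
Step 6: pour(C -> B) -> (A=5 B=6 C=1)
Step 7: empty(A) -> (A=0 B=6 C=1)
Step 8: pour(C -> A) -> (A=1 B=6 C=0)

Answer: 1 6 0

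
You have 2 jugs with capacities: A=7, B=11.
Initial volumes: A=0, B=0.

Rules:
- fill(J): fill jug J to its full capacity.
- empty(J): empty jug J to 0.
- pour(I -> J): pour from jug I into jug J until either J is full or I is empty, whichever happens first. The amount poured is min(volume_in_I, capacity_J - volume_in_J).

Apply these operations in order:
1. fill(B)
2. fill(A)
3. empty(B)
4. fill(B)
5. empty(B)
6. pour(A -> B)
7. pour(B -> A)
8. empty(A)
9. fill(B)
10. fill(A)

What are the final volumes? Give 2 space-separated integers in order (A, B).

Step 1: fill(B) -> (A=0 B=11)
Step 2: fill(A) -> (A=7 B=11)
Step 3: empty(B) -> (A=7 B=0)
Step 4: fill(B) -> (A=7 B=11)
Step 5: empty(B) -> (A=7 B=0)
Step 6: pour(A -> B) -> (A=0 B=7)
Step 7: pour(B -> A) -> (A=7 B=0)
Step 8: empty(A) -> (A=0 B=0)
Step 9: fill(B) -> (A=0 B=11)
Step 10: fill(A) -> (A=7 B=11)

Answer: 7 11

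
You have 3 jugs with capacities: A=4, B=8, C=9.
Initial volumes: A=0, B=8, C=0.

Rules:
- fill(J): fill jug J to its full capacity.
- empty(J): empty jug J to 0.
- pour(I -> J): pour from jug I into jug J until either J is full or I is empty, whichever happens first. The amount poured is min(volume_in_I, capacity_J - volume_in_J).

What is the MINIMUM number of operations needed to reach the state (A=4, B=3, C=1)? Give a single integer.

Answer: 6

Derivation:
BFS from (A=0, B=8, C=0). One shortest path:
  1. fill(A) -> (A=4 B=8 C=0)
  2. pour(A -> C) -> (A=0 B=8 C=4)
  3. pour(B -> C) -> (A=0 B=3 C=9)
  4. pour(C -> A) -> (A=4 B=3 C=5)
  5. empty(A) -> (A=0 B=3 C=5)
  6. pour(C -> A) -> (A=4 B=3 C=1)
Reached target in 6 moves.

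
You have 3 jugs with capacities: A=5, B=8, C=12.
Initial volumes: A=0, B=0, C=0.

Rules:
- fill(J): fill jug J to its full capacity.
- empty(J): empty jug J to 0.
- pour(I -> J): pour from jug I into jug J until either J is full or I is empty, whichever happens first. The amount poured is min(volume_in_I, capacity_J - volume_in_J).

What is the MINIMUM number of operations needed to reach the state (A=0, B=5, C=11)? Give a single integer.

Answer: 6

Derivation:
BFS from (A=0, B=0, C=0). One shortest path:
  1. fill(B) -> (A=0 B=8 C=0)
  2. pour(B -> A) -> (A=5 B=3 C=0)
  3. pour(B -> C) -> (A=5 B=0 C=3)
  4. fill(B) -> (A=5 B=8 C=3)
  5. pour(B -> C) -> (A=5 B=0 C=11)
  6. pour(A -> B) -> (A=0 B=5 C=11)
Reached target in 6 moves.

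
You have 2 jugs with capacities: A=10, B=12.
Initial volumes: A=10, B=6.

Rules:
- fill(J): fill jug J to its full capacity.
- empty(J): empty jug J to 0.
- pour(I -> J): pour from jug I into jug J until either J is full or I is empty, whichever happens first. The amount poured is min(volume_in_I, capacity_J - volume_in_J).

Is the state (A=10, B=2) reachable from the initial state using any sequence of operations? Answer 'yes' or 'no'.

BFS from (A=10, B=6):
  1. empty(A) -> (A=0 B=6)
  2. fill(B) -> (A=0 B=12)
  3. pour(B -> A) -> (A=10 B=2)
Target reached → yes.

Answer: yes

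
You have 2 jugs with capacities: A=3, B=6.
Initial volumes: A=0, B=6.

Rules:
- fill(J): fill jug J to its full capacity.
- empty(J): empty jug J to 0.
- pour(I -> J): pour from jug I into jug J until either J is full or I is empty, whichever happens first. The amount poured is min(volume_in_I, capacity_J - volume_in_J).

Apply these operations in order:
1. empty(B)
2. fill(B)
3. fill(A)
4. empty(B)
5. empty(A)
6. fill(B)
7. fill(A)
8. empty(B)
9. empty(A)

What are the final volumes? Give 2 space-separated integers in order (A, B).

Step 1: empty(B) -> (A=0 B=0)
Step 2: fill(B) -> (A=0 B=6)
Step 3: fill(A) -> (A=3 B=6)
Step 4: empty(B) -> (A=3 B=0)
Step 5: empty(A) -> (A=0 B=0)
Step 6: fill(B) -> (A=0 B=6)
Step 7: fill(A) -> (A=3 B=6)
Step 8: empty(B) -> (A=3 B=0)
Step 9: empty(A) -> (A=0 B=0)

Answer: 0 0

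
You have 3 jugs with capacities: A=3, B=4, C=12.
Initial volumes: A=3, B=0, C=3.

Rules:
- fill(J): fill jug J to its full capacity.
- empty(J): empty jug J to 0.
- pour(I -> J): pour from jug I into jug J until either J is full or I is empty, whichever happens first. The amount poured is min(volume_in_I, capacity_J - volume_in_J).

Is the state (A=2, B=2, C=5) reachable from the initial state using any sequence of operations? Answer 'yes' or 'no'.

BFS explored all 194 reachable states.
Reachable set includes: (0,0,0), (0,0,1), (0,0,2), (0,0,3), (0,0,4), (0,0,5), (0,0,6), (0,0,7), (0,0,8), (0,0,9), (0,0,10), (0,0,11) ...
Target (A=2, B=2, C=5) not in reachable set → no.

Answer: no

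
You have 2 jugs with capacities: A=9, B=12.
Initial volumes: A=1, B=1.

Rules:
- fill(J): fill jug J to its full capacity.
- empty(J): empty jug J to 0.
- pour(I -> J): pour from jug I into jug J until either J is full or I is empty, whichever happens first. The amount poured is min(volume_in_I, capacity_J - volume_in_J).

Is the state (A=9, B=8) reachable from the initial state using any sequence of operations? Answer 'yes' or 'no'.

Answer: yes

Derivation:
BFS from (A=1, B=1):
  1. pour(B -> A) -> (A=2 B=0)
  2. fill(B) -> (A=2 B=12)
  3. pour(B -> A) -> (A=9 B=5)
  4. empty(A) -> (A=0 B=5)
  5. pour(B -> A) -> (A=5 B=0)
  6. fill(B) -> (A=5 B=12)
  7. pour(B -> A) -> (A=9 B=8)
Target reached → yes.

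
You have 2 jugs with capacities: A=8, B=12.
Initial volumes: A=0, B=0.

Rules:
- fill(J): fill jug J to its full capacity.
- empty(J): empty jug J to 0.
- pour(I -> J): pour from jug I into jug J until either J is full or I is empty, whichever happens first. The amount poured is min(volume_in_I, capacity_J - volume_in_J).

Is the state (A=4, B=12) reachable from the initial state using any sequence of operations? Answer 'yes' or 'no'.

Answer: yes

Derivation:
BFS from (A=0, B=0):
  1. fill(A) -> (A=8 B=0)
  2. pour(A -> B) -> (A=0 B=8)
  3. fill(A) -> (A=8 B=8)
  4. pour(A -> B) -> (A=4 B=12)
Target reached → yes.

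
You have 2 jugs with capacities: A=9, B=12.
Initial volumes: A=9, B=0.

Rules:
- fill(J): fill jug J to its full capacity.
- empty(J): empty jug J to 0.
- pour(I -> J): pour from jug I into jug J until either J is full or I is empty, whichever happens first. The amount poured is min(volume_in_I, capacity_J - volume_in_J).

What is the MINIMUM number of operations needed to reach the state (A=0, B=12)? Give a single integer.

BFS from (A=9, B=0). One shortest path:
  1. empty(A) -> (A=0 B=0)
  2. fill(B) -> (A=0 B=12)
Reached target in 2 moves.

Answer: 2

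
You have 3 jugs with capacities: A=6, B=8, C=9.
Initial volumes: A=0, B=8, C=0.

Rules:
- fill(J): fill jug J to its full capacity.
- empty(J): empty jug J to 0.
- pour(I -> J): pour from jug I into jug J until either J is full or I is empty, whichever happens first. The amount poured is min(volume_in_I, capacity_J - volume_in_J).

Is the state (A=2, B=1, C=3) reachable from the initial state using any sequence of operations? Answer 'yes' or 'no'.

BFS explored all 350 reachable states.
Reachable set includes: (0,0,0), (0,0,1), (0,0,2), (0,0,3), (0,0,4), (0,0,5), (0,0,6), (0,0,7), (0,0,8), (0,0,9), (0,1,0), (0,1,1) ...
Target (A=2, B=1, C=3) not in reachable set → no.

Answer: no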